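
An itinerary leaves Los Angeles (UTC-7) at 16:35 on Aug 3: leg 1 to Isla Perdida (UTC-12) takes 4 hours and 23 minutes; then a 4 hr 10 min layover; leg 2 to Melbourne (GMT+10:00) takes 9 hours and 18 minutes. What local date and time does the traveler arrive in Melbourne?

Convert departure to UTC: 16:35 + 7:00 = 23:35 UTC on Aug 3.
Add 4 hours and 23 minutes leg 1 → 03:58 UTC (Aug 4).
Add 4 hours and 10 minutes layover in Isla Perdida → 08:08 UTC.
Add 9 hours and 18 minutes leg 2 → 17:26 UTC.
Melbourne is UTC+10:00, so local arrival = 17:26 + 10:00 = 03:26 on Aug 5.

03:26 on Aug 5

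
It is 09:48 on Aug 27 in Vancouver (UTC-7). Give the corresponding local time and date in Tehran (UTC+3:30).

In UTC: 09:48 + 7:00 = 16:48 on Aug 27.
Tehran is UTC+3:30: 16:48 + 3:30 = 20:18 on Aug 27.

20:18 on August 27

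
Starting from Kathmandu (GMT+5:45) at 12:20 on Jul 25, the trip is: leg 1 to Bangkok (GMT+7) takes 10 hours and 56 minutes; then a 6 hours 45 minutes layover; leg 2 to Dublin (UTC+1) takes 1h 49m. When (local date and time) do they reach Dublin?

03:05 on July 26

Convert departure to UTC: 12:20 − 5:45 = 06:35 UTC on Jul 25.
Add 10 hours and 56 minutes leg 1 → 17:31 UTC.
Add 6 hours 45 minutes layover in Bangkok → 00:16 UTC (Jul 26).
Add 1 hour and 49 minutes leg 2 → 02:05 UTC.
Dublin is UTC+1:00, so local arrival = 02:05 + 1:00 = 03:05 on Jul 26.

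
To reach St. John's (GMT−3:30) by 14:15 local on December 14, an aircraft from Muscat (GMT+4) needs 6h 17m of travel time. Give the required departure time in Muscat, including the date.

15:28 on Dec 14

Target arrival in UTC: 14:15 + 3:30 = 17:45 on Dec 14.
Subtract 6 hours 17 minutes → departure 11:28 UTC on Dec 14.
Muscat is UTC+4:00: 11:28 + 4:00 = 15:28 on Dec 14.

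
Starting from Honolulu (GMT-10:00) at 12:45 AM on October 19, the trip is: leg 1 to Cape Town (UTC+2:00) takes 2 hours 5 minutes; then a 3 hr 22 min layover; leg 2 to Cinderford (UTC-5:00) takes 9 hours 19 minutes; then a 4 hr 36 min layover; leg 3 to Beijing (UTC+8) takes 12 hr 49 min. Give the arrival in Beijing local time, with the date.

2:56 AM on October 21

Convert departure to UTC: 12:45 AM + 10:00 = 10:45 AM UTC on Oct 19.
Add 2 hours 5 minutes leg 1 → 12:50 PM UTC.
Add 3 hours 22 minutes layover in Cape Town → 4:12 PM UTC.
Add 9 hours and 19 minutes leg 2 → 1:31 AM UTC (Oct 20).
Add 4 hours 36 minutes layover in Cinderford → 6:07 AM UTC.
Add 12 hours 49 minutes leg 3 → 6:56 PM UTC.
Beijing is UTC+8:00, so local arrival = 6:56 PM + 8:00 = 2:56 AM on Oct 21.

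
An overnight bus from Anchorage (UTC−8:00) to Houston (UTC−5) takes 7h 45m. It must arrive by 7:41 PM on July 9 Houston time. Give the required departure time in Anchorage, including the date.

8:56 AM on Jul 9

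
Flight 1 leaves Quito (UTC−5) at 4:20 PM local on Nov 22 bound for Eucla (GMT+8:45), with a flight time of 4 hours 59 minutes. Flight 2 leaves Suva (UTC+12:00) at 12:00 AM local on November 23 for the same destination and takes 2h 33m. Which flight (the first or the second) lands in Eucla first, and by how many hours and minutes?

Flight 1 in UTC: 4:20 PM + 5:00 = 9:20 PM on Nov 22.
+4 hours 59 minutes → arrive 2:19 AM UTC on Nov 23.
Flight 2 in UTC: 12:00 AM − 12:00 = 12:00 PM on Nov 22.
+2 hours 33 minutes → arrive 2:33 PM UTC on Nov 22.
Flight 2 lands earlier by 11 hours 46 minutes.

the second, by 11 hours 46 minutes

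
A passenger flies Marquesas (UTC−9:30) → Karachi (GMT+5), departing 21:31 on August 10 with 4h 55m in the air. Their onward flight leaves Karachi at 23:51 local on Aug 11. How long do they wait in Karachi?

6 hours 55 minutes

Convert departure to UTC: 21:31 + 9:30 = 07:01 UTC on Aug 11.
Add 4 hours 55 minutes flight time → 11:56 UTC.
Karachi is UTC+5:00, so local arrival = 11:56 + 5:00 = 16:56 on Aug 11.
Layover = 23:51 − 16:56 = 6 hours 55 minutes.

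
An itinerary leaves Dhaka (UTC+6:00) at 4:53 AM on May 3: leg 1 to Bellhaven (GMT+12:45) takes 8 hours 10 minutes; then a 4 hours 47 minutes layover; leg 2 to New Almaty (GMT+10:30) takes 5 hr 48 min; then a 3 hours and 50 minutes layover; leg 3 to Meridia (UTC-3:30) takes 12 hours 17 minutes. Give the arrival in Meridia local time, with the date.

6:15 AM on May 4

Convert departure to UTC: 4:53 AM − 6:00 = 10:53 PM UTC on May 2.
Add 8 hours and 10 minutes leg 1 → 7:03 AM UTC (May 3).
Add 4 hours 47 minutes layover in Bellhaven → 11:50 AM UTC.
Add 5 hours and 48 minutes leg 2 → 5:38 PM UTC.
Add 3 hours and 50 minutes layover in New Almaty → 9:28 PM UTC.
Add 12 hours and 17 minutes leg 3 → 9:45 AM UTC (May 4).
Meridia is UTC−3:30, so local arrival = 9:45 AM − 3:30 = 6:15 AM on May 4.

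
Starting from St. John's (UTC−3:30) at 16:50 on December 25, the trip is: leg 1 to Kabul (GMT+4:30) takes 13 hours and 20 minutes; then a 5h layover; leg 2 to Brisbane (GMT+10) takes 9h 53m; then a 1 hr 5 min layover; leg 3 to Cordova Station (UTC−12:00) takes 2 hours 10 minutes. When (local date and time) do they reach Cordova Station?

15:48 on Dec 26

Convert departure to UTC: 16:50 + 3:30 = 20:20 UTC on Dec 25.
Add 13 hours 20 minutes leg 1 → 09:40 UTC (Dec 26).
Add 5 hours layover in Kabul → 14:40 UTC.
Add 9 hours 53 minutes leg 2 → 00:33 UTC (Dec 27).
Add 1 hour 5 minutes layover in Brisbane → 01:38 UTC.
Add 2 hours and 10 minutes leg 3 → 03:48 UTC.
Cordova Station is UTC−12:00, so local arrival = 03:48 − 12:00 = 15:48 on Dec 26.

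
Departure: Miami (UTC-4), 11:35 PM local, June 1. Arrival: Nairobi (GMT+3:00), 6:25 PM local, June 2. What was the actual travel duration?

Departure in UTC: 11:35 PM + 4:00 = 3:35 AM on Jun 2.
Arrival in UTC: 6:25 PM − 3:00 = 3:25 PM on Jun 2.
Elapsed = 3:25 PM − 3:35 AM = 11 hours 50 minutes.

11 hours 50 minutes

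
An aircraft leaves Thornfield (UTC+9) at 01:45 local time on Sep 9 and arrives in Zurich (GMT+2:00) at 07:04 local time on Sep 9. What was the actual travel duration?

12 hours 19 minutes

Zurich is 7:00 behind Thornfield.
Clock-face elapsed time (ignoring zones) is 5 hours 19 minutes.
Actual elapsed = 5 hours 19 minutes + 7:00 = 12 hours 19 minutes.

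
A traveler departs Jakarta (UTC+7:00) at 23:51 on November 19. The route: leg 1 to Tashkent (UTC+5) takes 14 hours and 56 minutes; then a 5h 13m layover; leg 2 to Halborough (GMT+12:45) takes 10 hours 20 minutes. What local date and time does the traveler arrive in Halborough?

Convert departure to UTC: 23:51 − 7:00 = 16:51 UTC on Nov 19.
Add 14 hours and 56 minutes leg 1 → 07:47 UTC (Nov 20).
Add 5 hours 13 minutes layover in Tashkent → 13:00 UTC.
Add 10 hours and 20 minutes leg 2 → 23:20 UTC.
Halborough is UTC+12:45, so local arrival = 23:20 + 12:45 = 12:05 on Nov 21.

12:05 on Nov 21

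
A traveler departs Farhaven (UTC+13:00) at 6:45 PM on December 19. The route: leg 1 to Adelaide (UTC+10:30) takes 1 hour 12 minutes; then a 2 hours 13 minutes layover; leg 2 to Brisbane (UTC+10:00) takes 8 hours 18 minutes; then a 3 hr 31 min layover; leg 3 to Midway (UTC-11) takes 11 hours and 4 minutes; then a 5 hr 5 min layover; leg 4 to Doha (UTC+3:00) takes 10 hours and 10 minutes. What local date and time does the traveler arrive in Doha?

2:18 AM on Dec 21

Convert departure to UTC: 6:45 PM − 13:00 = 5:45 AM UTC on Dec 19.
Add 1 hour and 12 minutes leg 1 → 6:57 AM UTC.
Add 2 hours 13 minutes layover in Adelaide → 9:10 AM UTC.
Add 8 hours and 18 minutes leg 2 → 5:28 PM UTC.
Add 3 hours 31 minutes layover in Brisbane → 8:59 PM UTC.
Add 11 hours and 4 minutes leg 3 → 8:03 AM UTC (Dec 20).
Add 5 hours 5 minutes layover in Midway → 1:08 PM UTC.
Add 10 hours and 10 minutes leg 4 → 11:18 PM UTC.
Doha is UTC+3:00, so local arrival = 11:18 PM + 3:00 = 2:18 AM on Dec 21.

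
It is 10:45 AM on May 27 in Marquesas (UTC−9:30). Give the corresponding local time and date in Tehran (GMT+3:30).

In UTC: 10:45 AM + 9:30 = 8:15 PM on May 27.
Tehran is UTC+3:30: 8:15 PM + 3:30 = 11:45 PM on May 27.

11:45 PM on May 27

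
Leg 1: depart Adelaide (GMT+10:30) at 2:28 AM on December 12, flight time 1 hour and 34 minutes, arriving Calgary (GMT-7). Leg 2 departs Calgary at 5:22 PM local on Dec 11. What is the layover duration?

Convert departure to UTC: 2:28 AM − 10:30 = 3:58 PM UTC on Dec 11.
Add 1 hour 34 minutes flight time → 5:32 PM UTC.
Calgary is UTC−7:00, so local arrival = 5:32 PM − 7:00 = 10:32 AM on Dec 11.
Layover = 5:22 PM − 10:32 AM = 6 hours 50 minutes.

6 hours 50 minutes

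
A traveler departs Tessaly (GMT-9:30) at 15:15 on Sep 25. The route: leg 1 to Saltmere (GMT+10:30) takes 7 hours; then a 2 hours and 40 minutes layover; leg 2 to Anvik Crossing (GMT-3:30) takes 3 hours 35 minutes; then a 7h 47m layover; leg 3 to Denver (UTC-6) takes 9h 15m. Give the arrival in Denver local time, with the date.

Convert departure to UTC: 15:15 + 9:30 = 00:45 UTC on Sep 26.
Add 7 hours leg 1 → 07:45 UTC.
Add 2 hours and 40 minutes layover in Saltmere → 10:25 UTC.
Add 3 hours 35 minutes leg 2 → 14:00 UTC.
Add 7 hours and 47 minutes layover in Anvik Crossing → 21:47 UTC.
Add 9 hours and 15 minutes leg 3 → 07:02 UTC (Sep 27).
Denver is UTC−6:00, so local arrival = 07:02 − 6:00 = 01:02 on Sep 27.

01:02 on Sep 27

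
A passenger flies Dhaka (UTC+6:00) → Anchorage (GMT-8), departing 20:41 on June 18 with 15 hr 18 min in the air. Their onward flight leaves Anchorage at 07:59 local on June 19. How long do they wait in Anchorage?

Convert departure to UTC: 20:41 − 6:00 = 14:41 UTC on Jun 18.
Add 15 hours 18 minutes flight time → 05:59 UTC (Jun 19).
Anchorage is UTC−8:00, so local arrival = 05:59 − 8:00 = 21:59 on Jun 18.
Layover = 07:59 − 21:59 (+1 day) = 10 hours.

10 hours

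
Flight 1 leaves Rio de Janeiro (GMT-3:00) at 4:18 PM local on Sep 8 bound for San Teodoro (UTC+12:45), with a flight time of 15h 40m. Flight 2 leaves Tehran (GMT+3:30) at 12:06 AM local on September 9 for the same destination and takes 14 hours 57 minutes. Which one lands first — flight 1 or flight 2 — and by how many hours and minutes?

Flight 1 in UTC: 4:18 PM + 3:00 = 7:18 PM on Sep 8.
+15 hours 40 minutes → arrive 10:58 AM UTC on Sep 9.
Flight 2 in UTC: 12:06 AM − 3:30 = 8:36 PM on Sep 8.
+14 hours and 57 minutes → arrive 11:33 AM UTC on Sep 9.
Flight 1 lands earlier by 35 minutes.

the first, by 35 minutes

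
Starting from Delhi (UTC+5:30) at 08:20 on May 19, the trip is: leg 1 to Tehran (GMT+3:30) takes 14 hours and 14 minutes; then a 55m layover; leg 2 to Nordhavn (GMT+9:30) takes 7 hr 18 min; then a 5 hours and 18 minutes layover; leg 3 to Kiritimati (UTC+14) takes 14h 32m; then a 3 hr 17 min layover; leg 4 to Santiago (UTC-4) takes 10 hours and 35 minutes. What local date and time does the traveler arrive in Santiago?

Convert departure to UTC: 08:20 − 5:30 = 02:50 UTC on May 19.
Add 14 hours and 14 minutes leg 1 → 17:04 UTC.
Add 55 minutes layover in Tehran → 17:59 UTC.
Add 7 hours and 18 minutes leg 2 → 01:17 UTC (May 20).
Add 5 hours 18 minutes layover in Nordhavn → 06:35 UTC.
Add 14 hours and 32 minutes leg 3 → 21:07 UTC.
Add 3 hours 17 minutes layover in Kiritimati → 00:24 UTC (May 21).
Add 10 hours 35 minutes leg 4 → 10:59 UTC.
Santiago is UTC−4:00, so local arrival = 10:59 − 4:00 = 06:59 on May 21.

06:59 on May 21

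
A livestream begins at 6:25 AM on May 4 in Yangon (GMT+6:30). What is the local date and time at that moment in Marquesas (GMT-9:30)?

Marquesas is 16:00 behind Yangon.
Shift by the zone difference: 6:25 AM − 16:00 = 2:25 PM on May 3 in Marquesas.

2:25 PM on May 3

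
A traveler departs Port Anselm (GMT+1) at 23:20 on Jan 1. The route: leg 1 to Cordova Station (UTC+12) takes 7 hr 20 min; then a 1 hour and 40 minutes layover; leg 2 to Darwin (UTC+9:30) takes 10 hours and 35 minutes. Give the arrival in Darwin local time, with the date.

03:25 on January 3

Convert departure to UTC: 23:20 − 1:00 = 22:20 UTC on Jan 1.
Add 7 hours and 20 minutes leg 1 → 05:40 UTC (Jan 2).
Add 1 hour and 40 minutes layover in Cordova Station → 07:20 UTC.
Add 10 hours 35 minutes leg 2 → 17:55 UTC.
Darwin is UTC+9:30, so local arrival = 17:55 + 9:30 = 03:25 on Jan 3.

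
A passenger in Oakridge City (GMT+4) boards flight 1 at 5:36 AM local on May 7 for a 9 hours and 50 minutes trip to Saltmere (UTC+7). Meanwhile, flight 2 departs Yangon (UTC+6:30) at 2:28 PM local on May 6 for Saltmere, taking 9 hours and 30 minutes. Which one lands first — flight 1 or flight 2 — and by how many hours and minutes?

the second, by 17 hours 58 minutes

Flight 1 in UTC: 5:36 AM − 4:00 = 1:36 AM on May 7.
+9 hours and 50 minutes → arrive 11:26 AM UTC on May 7.
Flight 2 in UTC: 2:28 PM − 6:30 = 7:58 AM on May 6.
+9 hours and 30 minutes → arrive 5:28 PM UTC on May 6.
Flight 2 lands earlier by 17 hours 58 minutes.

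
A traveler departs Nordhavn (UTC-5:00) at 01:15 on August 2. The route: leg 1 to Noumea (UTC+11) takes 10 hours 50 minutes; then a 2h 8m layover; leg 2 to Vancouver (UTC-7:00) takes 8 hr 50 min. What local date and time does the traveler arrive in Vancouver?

21:03 on Aug 2

Convert departure to UTC: 01:15 + 5:00 = 06:15 UTC on Aug 2.
Add 10 hours and 50 minutes leg 1 → 17:05 UTC.
Add 2 hours and 8 minutes layover in Noumea → 19:13 UTC.
Add 8 hours 50 minutes leg 2 → 04:03 UTC (Aug 3).
Vancouver is UTC−7:00, so local arrival = 04:03 − 7:00 = 21:03 on Aug 2.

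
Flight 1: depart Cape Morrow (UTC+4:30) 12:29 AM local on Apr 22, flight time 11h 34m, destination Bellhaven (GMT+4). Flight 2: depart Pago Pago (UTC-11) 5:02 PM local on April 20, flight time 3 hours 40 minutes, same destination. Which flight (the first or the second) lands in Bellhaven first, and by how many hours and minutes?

the second, by 23 hours 51 minutes

Flight 1 in UTC: 12:29 AM − 4:30 = 7:59 PM on Apr 21.
+11 hours 34 minutes → arrive 7:33 AM UTC on Apr 22.
Flight 2 in UTC: 5:02 PM + 11:00 = 4:02 AM on Apr 21.
+3 hours 40 minutes → arrive 7:42 AM UTC on Apr 21.
Flight 2 lands earlier by 23 hours 51 minutes.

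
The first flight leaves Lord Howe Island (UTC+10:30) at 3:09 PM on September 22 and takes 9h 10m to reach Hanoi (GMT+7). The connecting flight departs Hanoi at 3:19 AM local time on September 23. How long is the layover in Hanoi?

Convert departure to UTC: 3:09 PM − 10:30 = 4:39 AM UTC on Sep 22.
Add 9 hours 10 minutes flight time → 1:49 PM UTC.
Hanoi is UTC+7:00, so local arrival = 1:49 PM + 7:00 = 8:49 PM on Sep 22.
Layover = 3:19 AM − 8:49 PM (+1 day) = 6 hours 30 minutes.

6 hours 30 minutes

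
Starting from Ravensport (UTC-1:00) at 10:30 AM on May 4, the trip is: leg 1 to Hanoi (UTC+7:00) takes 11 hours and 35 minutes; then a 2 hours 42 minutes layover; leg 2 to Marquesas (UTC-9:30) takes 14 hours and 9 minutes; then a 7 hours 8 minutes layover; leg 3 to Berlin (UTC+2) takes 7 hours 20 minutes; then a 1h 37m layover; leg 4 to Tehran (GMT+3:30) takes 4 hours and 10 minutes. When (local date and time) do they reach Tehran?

3:41 PM on May 6

Convert departure to UTC: 10:30 AM + 1:00 = 11:30 AM UTC on May 4.
Add 11 hours 35 minutes leg 1 → 11:05 PM UTC.
Add 2 hours and 42 minutes layover in Hanoi → 1:47 AM UTC (May 5).
Add 14 hours and 9 minutes leg 2 → 3:56 PM UTC.
Add 7 hours 8 minutes layover in Marquesas → 11:04 PM UTC.
Add 7 hours 20 minutes leg 3 → 6:24 AM UTC (May 6).
Add 1 hour 37 minutes layover in Berlin → 8:01 AM UTC.
Add 4 hours 10 minutes leg 4 → 12:11 PM UTC.
Tehran is UTC+3:30, so local arrival = 12:11 PM + 3:30 = 3:41 PM on May 6.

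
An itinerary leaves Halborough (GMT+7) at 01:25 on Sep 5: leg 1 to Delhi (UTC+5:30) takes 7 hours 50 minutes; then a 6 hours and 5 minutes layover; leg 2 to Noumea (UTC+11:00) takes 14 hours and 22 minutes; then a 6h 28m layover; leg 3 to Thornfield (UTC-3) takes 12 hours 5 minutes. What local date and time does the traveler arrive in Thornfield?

Convert departure to UTC: 01:25 − 7:00 = 18:25 UTC on Sep 4.
Add 7 hours 50 minutes leg 1 → 02:15 UTC (Sep 5).
Add 6 hours 5 minutes layover in Delhi → 08:20 UTC.
Add 14 hours 22 minutes leg 2 → 22:42 UTC.
Add 6 hours 28 minutes layover in Noumea → 05:10 UTC (Sep 6).
Add 12 hours 5 minutes leg 3 → 17:15 UTC.
Thornfield is UTC−3:00, so local arrival = 17:15 − 3:00 = 14:15 on Sep 6.

14:15 on Sep 6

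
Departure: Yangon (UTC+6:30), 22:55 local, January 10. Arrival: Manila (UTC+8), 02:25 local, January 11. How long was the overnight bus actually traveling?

Departure in UTC: 22:55 − 6:30 = 16:25 on Jan 10.
Arrival in UTC: 02:25 − 8:00 = 18:25 on Jan 10.
Elapsed = 18:25 − 16:25 = 2 hours.

2 hours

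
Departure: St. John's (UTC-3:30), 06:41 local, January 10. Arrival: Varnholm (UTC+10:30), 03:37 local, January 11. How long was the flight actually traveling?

Varnholm is 14:00 ahead of St. John's.
Clock-face elapsed time (ignoring zones) is 20 hours 56 minutes.
Actual elapsed = 20 hours 56 minutes − 14:00 = 6 hours 56 minutes.

6 hours 56 minutes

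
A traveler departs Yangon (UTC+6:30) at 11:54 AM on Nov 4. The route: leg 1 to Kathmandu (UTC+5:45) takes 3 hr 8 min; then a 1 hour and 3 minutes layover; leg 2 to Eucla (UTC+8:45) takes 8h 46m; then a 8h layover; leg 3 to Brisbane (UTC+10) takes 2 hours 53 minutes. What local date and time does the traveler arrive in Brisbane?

Convert departure to UTC: 11:54 AM − 6:30 = 5:24 AM UTC on Nov 4.
Add 3 hours and 8 minutes leg 1 → 8:32 AM UTC.
Add 1 hour 3 minutes layover in Kathmandu → 9:35 AM UTC.
Add 8 hours and 46 minutes leg 2 → 6:21 PM UTC.
Add 8 hours layover in Eucla → 2:21 AM UTC (Nov 5).
Add 2 hours 53 minutes leg 3 → 5:14 AM UTC.
Brisbane is UTC+10:00, so local arrival = 5:14 AM + 10:00 = 3:14 PM on Nov 5.

3:14 PM on November 5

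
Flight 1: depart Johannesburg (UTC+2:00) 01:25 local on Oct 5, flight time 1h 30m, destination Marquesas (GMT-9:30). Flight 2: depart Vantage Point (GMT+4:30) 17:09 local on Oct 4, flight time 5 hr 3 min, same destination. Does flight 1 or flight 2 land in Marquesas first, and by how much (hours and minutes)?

the second, by 7 hours 13 minutes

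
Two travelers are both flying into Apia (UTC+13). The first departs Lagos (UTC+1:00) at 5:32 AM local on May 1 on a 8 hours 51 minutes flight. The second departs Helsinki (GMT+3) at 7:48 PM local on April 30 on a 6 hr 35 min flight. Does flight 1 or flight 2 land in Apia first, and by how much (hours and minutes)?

the second, by 14 hours

Flight 1 in UTC: 5:32 AM − 1:00 = 4:32 AM on May 1.
+8 hours 51 minutes → arrive 1:23 PM UTC on May 1.
Flight 2 in UTC: 7:48 PM − 3:00 = 4:48 PM on Apr 30.
+6 hours and 35 minutes → arrive 11:23 PM UTC on Apr 30.
Flight 2 lands earlier by 14 hours.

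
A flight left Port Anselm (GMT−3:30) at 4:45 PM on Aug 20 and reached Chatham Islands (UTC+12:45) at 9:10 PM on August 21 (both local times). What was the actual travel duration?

12 hours 10 minutes

Departure in UTC: 4:45 PM + 3:30 = 8:15 PM on Aug 20.
Arrival in UTC: 9:10 PM − 12:45 = 8:25 AM on Aug 21.
Elapsed = 8:25 AM − 8:15 PM (+1 day) = 12 hours 10 minutes.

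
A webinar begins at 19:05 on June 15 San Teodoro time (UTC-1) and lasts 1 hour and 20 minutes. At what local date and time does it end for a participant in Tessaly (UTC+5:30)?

Convert start to UTC: 19:05 + 1:00 = 20:05 UTC on Jun 15.
Add 1 hour and 20 minutes duration → 21:25 UTC.
Tessaly is UTC+5:30, so local end time = 21:25 + 5:30 = 02:55 on Jun 16.

02:55 on June 16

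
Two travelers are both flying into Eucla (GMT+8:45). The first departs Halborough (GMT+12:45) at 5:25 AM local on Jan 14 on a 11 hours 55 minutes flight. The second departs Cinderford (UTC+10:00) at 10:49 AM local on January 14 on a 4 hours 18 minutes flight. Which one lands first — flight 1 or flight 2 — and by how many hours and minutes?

the first, by 32 minutes

Flight 1 in UTC: 5:25 AM − 12:45 = 4:40 PM on Jan 13.
+11 hours and 55 minutes → arrive 4:35 AM UTC on Jan 14.
Flight 2 in UTC: 10:49 AM − 10:00 = 12:49 AM on Jan 14.
+4 hours and 18 minutes → arrive 5:07 AM UTC on Jan 14.
Flight 1 lands earlier by 32 minutes.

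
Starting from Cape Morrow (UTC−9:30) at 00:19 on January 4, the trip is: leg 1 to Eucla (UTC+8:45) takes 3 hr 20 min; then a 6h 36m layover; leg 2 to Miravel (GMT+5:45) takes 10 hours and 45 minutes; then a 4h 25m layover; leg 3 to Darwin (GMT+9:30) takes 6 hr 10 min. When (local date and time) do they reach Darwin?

Convert departure to UTC: 00:19 + 9:30 = 09:49 UTC on Jan 4.
Add 3 hours 20 minutes leg 1 → 13:09 UTC.
Add 6 hours 36 minutes layover in Eucla → 19:45 UTC.
Add 10 hours 45 minutes leg 2 → 06:30 UTC (Jan 5).
Add 4 hours 25 minutes layover in Miravel → 10:55 UTC.
Add 6 hours 10 minutes leg 3 → 17:05 UTC.
Darwin is UTC+9:30, so local arrival = 17:05 + 9:30 = 02:35 on Jan 6.

02:35 on January 6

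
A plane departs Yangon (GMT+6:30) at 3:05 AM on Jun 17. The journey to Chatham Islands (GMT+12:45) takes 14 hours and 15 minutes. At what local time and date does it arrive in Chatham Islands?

11:35 PM on Jun 17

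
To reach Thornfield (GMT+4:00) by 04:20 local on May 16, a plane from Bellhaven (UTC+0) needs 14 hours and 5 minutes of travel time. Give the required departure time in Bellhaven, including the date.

10:15 on May 15

Target arrival in UTC: 04:20 − 4:00 = 00:20 on May 16.
Subtract 14 hours 5 minutes → departure 10:15 UTC on May 15.
Bellhaven is UTC+0, so departure is 10:15 on May 15.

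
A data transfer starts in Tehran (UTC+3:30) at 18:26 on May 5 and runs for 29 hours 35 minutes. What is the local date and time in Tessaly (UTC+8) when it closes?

04:31 on May 7

Convert start to UTC: 18:26 − 3:30 = 14:56 UTC on May 5.
Add 29 hours 35 minutes duration → 20:31 UTC (May 6).
Tessaly is UTC+8:00, so local end time = 20:31 + 8:00 = 04:31 on May 7.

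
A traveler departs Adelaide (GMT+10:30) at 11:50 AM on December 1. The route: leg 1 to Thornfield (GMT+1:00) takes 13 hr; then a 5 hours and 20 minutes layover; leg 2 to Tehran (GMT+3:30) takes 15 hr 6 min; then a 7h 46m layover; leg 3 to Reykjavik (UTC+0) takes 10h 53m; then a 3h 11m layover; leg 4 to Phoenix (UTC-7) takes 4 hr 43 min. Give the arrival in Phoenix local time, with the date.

6:19 AM on December 3

Convert departure to UTC: 11:50 AM − 10:30 = 1:20 AM UTC on Dec 1.
Add 13 hours leg 1 → 2:20 PM UTC.
Add 5 hours 20 minutes layover in Thornfield → 7:40 PM UTC.
Add 15 hours 6 minutes leg 2 → 10:46 AM UTC (Dec 2).
Add 7 hours and 46 minutes layover in Tehran → 6:32 PM UTC.
Add 10 hours 53 minutes leg 3 → 5:25 AM UTC (Dec 3).
Add 3 hours and 11 minutes layover in Reykjavik → 8:36 AM UTC.
Add 4 hours and 43 minutes leg 4 → 1:19 PM UTC.
Phoenix is UTC−7:00, so local arrival = 1:19 PM − 7:00 = 6:19 AM on Dec 3.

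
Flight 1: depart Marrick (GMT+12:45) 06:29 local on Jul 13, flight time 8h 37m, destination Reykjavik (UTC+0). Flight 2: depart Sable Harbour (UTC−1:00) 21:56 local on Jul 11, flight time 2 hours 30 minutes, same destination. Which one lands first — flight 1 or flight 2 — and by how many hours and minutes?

Flight 1 in UTC: 06:29 − 12:45 = 17:44 on Jul 12.
+8 hours and 37 minutes → arrive 02:21 UTC on Jul 13.
Flight 2 in UTC: 21:56 + 1:00 = 22:56 on Jul 11.
+2 hours 30 minutes → arrive 01:26 UTC on Jul 12.
Flight 2 lands earlier by 24 hours 55 minutes.

the second, by 24 hours 55 minutes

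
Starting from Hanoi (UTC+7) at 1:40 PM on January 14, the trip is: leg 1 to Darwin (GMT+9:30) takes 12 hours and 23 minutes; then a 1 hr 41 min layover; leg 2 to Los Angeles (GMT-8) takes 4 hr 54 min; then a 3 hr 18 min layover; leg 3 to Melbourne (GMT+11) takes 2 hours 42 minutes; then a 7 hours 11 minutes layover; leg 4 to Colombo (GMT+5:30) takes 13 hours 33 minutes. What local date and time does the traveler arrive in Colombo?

Convert departure to UTC: 1:40 PM − 7:00 = 6:40 AM UTC on Jan 14.
Add 12 hours 23 minutes leg 1 → 7:03 PM UTC.
Add 1 hour 41 minutes layover in Darwin → 8:44 PM UTC.
Add 4 hours 54 minutes leg 2 → 1:38 AM UTC (Jan 15).
Add 3 hours and 18 minutes layover in Los Angeles → 4:56 AM UTC.
Add 2 hours 42 minutes leg 3 → 7:38 AM UTC.
Add 7 hours 11 minutes layover in Melbourne → 2:49 PM UTC.
Add 13 hours and 33 minutes leg 4 → 4:22 AM UTC (Jan 16).
Colombo is UTC+5:30, so local arrival = 4:22 AM + 5:30 = 9:52 AM on Jan 16.

9:52 AM on January 16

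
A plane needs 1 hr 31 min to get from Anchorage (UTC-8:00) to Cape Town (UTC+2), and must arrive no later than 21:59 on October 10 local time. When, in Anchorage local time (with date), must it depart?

10:28 on October 10

Target arrival in UTC: 21:59 − 2:00 = 19:59 on Oct 10.
Subtract 1 hour 31 minutes → departure 18:28 UTC on Oct 10.
Anchorage is UTC−8:00: 18:28 − 8:00 = 10:28 on Oct 10.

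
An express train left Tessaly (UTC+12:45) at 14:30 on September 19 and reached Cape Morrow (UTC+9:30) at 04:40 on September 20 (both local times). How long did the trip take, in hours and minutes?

Cape Morrow is 3:15 behind Tessaly.
Clock-face elapsed time (ignoring zones) is 14 hours 10 minutes.
Actual elapsed = 14 hours 10 minutes + 3:15 = 17 hours 25 minutes.

17 hours 25 minutes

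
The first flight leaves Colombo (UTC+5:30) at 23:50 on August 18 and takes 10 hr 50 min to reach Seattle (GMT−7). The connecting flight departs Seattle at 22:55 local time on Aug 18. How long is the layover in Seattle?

45 minutes

Convert departure to UTC: 23:50 − 5:30 = 18:20 UTC on Aug 18.
Add 10 hours 50 minutes flight time → 05:10 UTC (Aug 19).
Seattle is UTC−7:00, so local arrival = 05:10 − 7:00 = 22:10 on Aug 18.
Layover = 22:55 − 22:10 = 45 minutes.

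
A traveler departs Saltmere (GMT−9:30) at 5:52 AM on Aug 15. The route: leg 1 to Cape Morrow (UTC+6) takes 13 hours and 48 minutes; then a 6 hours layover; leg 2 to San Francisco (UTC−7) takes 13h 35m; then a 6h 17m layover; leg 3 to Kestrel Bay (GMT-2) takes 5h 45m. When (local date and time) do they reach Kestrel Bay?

Convert departure to UTC: 5:52 AM + 9:30 = 3:22 PM UTC on Aug 15.
Add 13 hours and 48 minutes leg 1 → 5:10 AM UTC (Aug 16).
Add 6 hours layover in Cape Morrow → 11:10 AM UTC.
Add 13 hours and 35 minutes leg 2 → 12:45 AM UTC (Aug 17).
Add 6 hours and 17 minutes layover in San Francisco → 7:02 AM UTC.
Add 5 hours 45 minutes leg 3 → 12:47 PM UTC.
Kestrel Bay is UTC−2:00, so local arrival = 12:47 PM − 2:00 = 10:47 AM on Aug 17.

10:47 AM on Aug 17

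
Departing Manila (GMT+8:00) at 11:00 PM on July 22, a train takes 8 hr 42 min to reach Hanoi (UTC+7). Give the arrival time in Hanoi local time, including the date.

Convert departure to UTC: 11:00 PM − 8:00 = 3:00 PM UTC on Jul 22.
Add 8 hours 42 minutes travel time → 11:42 PM UTC.
Hanoi is UTC+7:00, so local arrival = 11:42 PM + 7:00 = 6:42 AM on Jul 23.

6:42 AM on Jul 23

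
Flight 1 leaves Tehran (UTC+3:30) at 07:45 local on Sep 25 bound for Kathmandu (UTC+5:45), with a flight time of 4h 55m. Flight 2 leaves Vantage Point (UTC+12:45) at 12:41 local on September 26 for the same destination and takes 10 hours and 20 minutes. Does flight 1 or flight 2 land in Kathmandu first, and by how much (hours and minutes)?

the first, by 25 hours 6 minutes

Flight 1 in UTC: 07:45 − 3:30 = 04:15 on Sep 25.
+4 hours 55 minutes → arrive 09:10 UTC on Sep 25.
Flight 2 in UTC: 12:41 − 12:45 = 23:56 on Sep 25.
+10 hours and 20 minutes → arrive 10:16 UTC on Sep 26.
Flight 1 lands earlier by 25 hours 6 minutes.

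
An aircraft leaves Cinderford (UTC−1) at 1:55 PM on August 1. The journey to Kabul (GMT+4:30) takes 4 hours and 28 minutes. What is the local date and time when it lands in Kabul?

Convert departure to UTC: 1:55 PM + 1:00 = 2:55 PM UTC on Aug 1.
Add 4 hours and 28 minutes travel time → 7:23 PM UTC.
Kabul is UTC+4:30, so local arrival = 7:23 PM + 4:30 = 11:53 PM on Aug 1.

11:53 PM on August 1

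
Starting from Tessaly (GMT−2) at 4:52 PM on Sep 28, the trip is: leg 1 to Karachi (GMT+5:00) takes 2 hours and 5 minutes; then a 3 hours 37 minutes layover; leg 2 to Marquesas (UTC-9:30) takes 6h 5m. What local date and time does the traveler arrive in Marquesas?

9:09 PM on Sep 28

Convert departure to UTC: 4:52 PM + 2:00 = 6:52 PM UTC on Sep 28.
Add 2 hours and 5 minutes leg 1 → 8:57 PM UTC.
Add 3 hours and 37 minutes layover in Karachi → 12:34 AM UTC (Sep 29).
Add 6 hours 5 minutes leg 2 → 6:39 AM UTC.
Marquesas is UTC−9:30, so local arrival = 6:39 AM − 9:30 = 9:09 PM on Sep 28.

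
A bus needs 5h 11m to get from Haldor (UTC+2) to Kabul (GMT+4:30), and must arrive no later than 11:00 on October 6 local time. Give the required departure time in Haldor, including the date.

03:19 on October 6

Target arrival in UTC: 11:00 − 4:30 = 06:30 on Oct 6.
Subtract 5 hours and 11 minutes → departure 01:19 UTC on Oct 6.
Haldor is UTC+2:00: 01:19 + 2:00 = 03:19 on Oct 6.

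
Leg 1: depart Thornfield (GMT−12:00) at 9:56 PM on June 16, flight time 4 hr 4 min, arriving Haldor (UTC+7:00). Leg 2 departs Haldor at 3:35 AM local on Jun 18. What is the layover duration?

Convert departure to UTC: 9:56 PM + 12:00 = 9:56 AM UTC on Jun 17.
Add 4 hours and 4 minutes flight time → 2:00 PM UTC.
Haldor is UTC+7:00, so local arrival = 2:00 PM + 7:00 = 9:00 PM on Jun 17.
Layover = 3:35 AM − 9:00 PM (+1 day) = 6 hours 35 minutes.

6 hours 35 minutes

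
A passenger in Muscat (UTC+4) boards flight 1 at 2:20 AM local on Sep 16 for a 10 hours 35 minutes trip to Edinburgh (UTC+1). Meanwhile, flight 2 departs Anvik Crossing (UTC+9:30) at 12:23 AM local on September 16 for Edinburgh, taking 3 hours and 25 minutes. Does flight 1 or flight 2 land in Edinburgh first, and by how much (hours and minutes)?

Flight 1 in UTC: 2:20 AM − 4:00 = 10:20 PM on Sep 15.
+10 hours 35 minutes → arrive 8:55 AM UTC on Sep 16.
Flight 2 in UTC: 12:23 AM − 9:30 = 2:53 PM on Sep 15.
+3 hours 25 minutes → arrive 6:18 PM UTC on Sep 15.
Flight 2 lands earlier by 14 hours 37 minutes.

the second, by 14 hours 37 minutes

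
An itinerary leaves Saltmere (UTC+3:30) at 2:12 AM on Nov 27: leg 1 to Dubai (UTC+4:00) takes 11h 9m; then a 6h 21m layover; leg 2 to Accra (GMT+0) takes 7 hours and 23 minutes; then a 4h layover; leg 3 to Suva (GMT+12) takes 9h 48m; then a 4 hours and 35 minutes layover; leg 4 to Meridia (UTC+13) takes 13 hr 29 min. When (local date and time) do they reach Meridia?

8:27 PM on November 29

Convert departure to UTC: 2:12 AM − 3:30 = 10:42 PM UTC on Nov 26.
Add 11 hours and 9 minutes leg 1 → 9:51 AM UTC (Nov 27).
Add 6 hours and 21 minutes layover in Dubai → 4:12 PM UTC.
Add 7 hours 23 minutes leg 2 → 11:35 PM UTC.
Add 4 hours layover in Accra → 3:35 AM UTC (Nov 28).
Add 9 hours 48 minutes leg 3 → 1:23 PM UTC.
Add 4 hours and 35 minutes layover in Suva → 5:58 PM UTC.
Add 13 hours 29 minutes leg 4 → 7:27 AM UTC (Nov 29).
Meridia is UTC+13:00, so local arrival = 7:27 AM + 13:00 = 8:27 PM on Nov 29.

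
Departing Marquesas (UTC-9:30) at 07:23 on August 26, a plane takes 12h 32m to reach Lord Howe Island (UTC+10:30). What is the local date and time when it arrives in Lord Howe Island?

Convert departure to UTC: 07:23 + 9:30 = 16:53 UTC on Aug 26.
Add 12 hours 32 minutes travel time → 05:25 UTC (Aug 27).
Lord Howe Island is UTC+10:30, so local arrival = 05:25 + 10:30 = 15:55 on Aug 27.

15:55 on August 27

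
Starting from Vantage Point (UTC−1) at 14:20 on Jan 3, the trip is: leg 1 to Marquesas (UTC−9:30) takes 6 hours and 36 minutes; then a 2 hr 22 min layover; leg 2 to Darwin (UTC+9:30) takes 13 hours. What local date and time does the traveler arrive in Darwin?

Convert departure to UTC: 14:20 + 1:00 = 15:20 UTC on Jan 3.
Add 6 hours and 36 minutes leg 1 → 21:56 UTC.
Add 2 hours 22 minutes layover in Marquesas → 00:18 UTC (Jan 4).
Add 13 hours leg 2 → 13:18 UTC.
Darwin is UTC+9:30, so local arrival = 13:18 + 9:30 = 22:48 on Jan 4.

22:48 on January 4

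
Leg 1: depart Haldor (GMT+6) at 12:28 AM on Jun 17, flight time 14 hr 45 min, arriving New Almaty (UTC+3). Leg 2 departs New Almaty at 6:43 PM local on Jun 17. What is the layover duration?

6 hours 30 minutes

Convert departure to UTC: 12:28 AM − 6:00 = 6:28 PM UTC on Jun 16.
Add 14 hours and 45 minutes flight time → 9:13 AM UTC (Jun 17).
New Almaty is UTC+3:00, so local arrival = 9:13 AM + 3:00 = 12:13 PM on Jun 17.
Layover = 6:43 PM − 12:13 PM = 6 hours 30 minutes.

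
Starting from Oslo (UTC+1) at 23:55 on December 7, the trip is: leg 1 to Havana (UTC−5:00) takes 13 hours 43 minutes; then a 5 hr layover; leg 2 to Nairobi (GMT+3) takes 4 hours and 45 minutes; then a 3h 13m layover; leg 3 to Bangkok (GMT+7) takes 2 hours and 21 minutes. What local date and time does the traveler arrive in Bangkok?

Convert departure to UTC: 23:55 − 1:00 = 22:55 UTC on Dec 7.
Add 13 hours and 43 minutes leg 1 → 12:38 UTC (Dec 8).
Add 5 hours layover in Havana → 17:38 UTC.
Add 4 hours and 45 minutes leg 2 → 22:23 UTC.
Add 3 hours 13 minutes layover in Nairobi → 01:36 UTC (Dec 9).
Add 2 hours 21 minutes leg 3 → 03:57 UTC.
Bangkok is UTC+7:00, so local arrival = 03:57 + 7:00 = 10:57 on Dec 9.

10:57 on December 9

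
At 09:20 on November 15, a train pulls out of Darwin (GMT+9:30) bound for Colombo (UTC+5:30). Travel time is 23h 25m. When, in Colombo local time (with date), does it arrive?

04:45 on Nov 16

Convert departure to UTC: 09:20 − 9:30 = 23:50 UTC on Nov 14.
Add 23 hours 25 minutes travel time → 23:15 UTC (Nov 15).
Colombo is UTC+5:30, so local arrival = 23:15 + 5:30 = 04:45 on Nov 16.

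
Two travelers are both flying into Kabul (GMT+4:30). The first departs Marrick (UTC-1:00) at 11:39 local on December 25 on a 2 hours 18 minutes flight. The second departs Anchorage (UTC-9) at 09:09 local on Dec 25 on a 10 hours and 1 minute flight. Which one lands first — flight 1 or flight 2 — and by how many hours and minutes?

the first, by 13 hours 13 minutes

Flight 1 in UTC: 11:39 + 1:00 = 12:39 on Dec 25.
+2 hours and 18 minutes → arrive 14:57 UTC on Dec 25.
Flight 2 in UTC: 09:09 + 9:00 = 18:09 on Dec 25.
+10 hours and 1 minute → arrive 04:10 UTC on Dec 26.
Flight 1 lands earlier by 13 hours 13 minutes.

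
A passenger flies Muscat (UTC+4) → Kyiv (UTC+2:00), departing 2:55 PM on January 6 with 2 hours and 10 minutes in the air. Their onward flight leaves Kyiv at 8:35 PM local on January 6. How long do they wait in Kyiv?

5 hours 30 minutes

Convert departure to UTC: 2:55 PM − 4:00 = 10:55 AM UTC on Jan 6.
Add 2 hours 10 minutes flight time → 1:05 PM UTC.
Kyiv is UTC+2:00, so local arrival = 1:05 PM + 2:00 = 3:05 PM on Jan 6.
Layover = 8:35 PM − 3:05 PM = 5 hours 30 minutes.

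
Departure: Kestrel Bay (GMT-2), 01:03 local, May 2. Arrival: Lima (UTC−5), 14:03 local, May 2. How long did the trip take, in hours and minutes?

16 hours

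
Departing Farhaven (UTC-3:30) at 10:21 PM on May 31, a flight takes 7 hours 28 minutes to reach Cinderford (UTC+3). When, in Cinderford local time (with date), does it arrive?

Convert departure to UTC: 10:21 PM + 3:30 = 1:51 AM UTC on Jun 1.
Add 7 hours and 28 minutes travel time → 9:19 AM UTC.
Cinderford is UTC+3:00, so local arrival = 9:19 AM + 3:00 = 12:19 PM on Jun 1.

12:19 PM on June 1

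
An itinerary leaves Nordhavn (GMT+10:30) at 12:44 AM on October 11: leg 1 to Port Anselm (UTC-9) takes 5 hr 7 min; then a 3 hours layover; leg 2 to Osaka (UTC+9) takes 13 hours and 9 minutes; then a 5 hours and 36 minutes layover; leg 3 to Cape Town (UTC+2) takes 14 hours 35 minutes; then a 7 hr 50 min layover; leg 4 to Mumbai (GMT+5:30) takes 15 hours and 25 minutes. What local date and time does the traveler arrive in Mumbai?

12:26 PM on October 13

Convert departure to UTC: 12:44 AM − 10:30 = 2:14 PM UTC on Oct 10.
Add 5 hours 7 minutes leg 1 → 7:21 PM UTC.
Add 3 hours layover in Port Anselm → 10:21 PM UTC.
Add 13 hours 9 minutes leg 2 → 11:30 AM UTC (Oct 11).
Add 5 hours 36 minutes layover in Osaka → 5:06 PM UTC.
Add 14 hours and 35 minutes leg 3 → 7:41 AM UTC (Oct 12).
Add 7 hours 50 minutes layover in Cape Town → 3:31 PM UTC.
Add 15 hours and 25 minutes leg 4 → 6:56 AM UTC (Oct 13).
Mumbai is UTC+5:30, so local arrival = 6:56 AM + 5:30 = 12:26 PM on Oct 13.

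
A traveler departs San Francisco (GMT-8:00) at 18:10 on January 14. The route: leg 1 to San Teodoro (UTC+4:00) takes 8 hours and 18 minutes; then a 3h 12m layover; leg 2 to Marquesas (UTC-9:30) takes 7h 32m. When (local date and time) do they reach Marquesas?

11:42 on Jan 15

Convert departure to UTC: 18:10 + 8:00 = 02:10 UTC on Jan 15.
Add 8 hours 18 minutes leg 1 → 10:28 UTC.
Add 3 hours and 12 minutes layover in San Teodoro → 13:40 UTC.
Add 7 hours and 32 minutes leg 2 → 21:12 UTC.
Marquesas is UTC−9:30, so local arrival = 21:12 − 9:30 = 11:42 on Jan 15.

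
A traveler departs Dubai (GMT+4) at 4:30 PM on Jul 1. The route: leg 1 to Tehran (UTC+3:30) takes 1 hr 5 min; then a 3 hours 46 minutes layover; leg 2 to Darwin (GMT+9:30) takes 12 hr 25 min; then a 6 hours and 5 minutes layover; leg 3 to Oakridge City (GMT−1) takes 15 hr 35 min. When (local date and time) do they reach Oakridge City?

2:26 AM on Jul 3

Convert departure to UTC: 4:30 PM − 4:00 = 12:30 PM UTC on Jul 1.
Add 1 hour 5 minutes leg 1 → 1:35 PM UTC.
Add 3 hours 46 minutes layover in Tehran → 5:21 PM UTC.
Add 12 hours and 25 minutes leg 2 → 5:46 AM UTC (Jul 2).
Add 6 hours 5 minutes layover in Darwin → 11:51 AM UTC.
Add 15 hours and 35 minutes leg 3 → 3:26 AM UTC (Jul 3).
Oakridge City is UTC−1:00, so local arrival = 3:26 AM − 1:00 = 2:26 AM on Jul 3.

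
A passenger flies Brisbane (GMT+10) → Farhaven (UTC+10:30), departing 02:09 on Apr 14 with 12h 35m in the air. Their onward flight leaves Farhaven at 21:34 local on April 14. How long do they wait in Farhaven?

Convert departure to UTC: 02:09 − 10:00 = 16:09 UTC on Apr 13.
Add 12 hours and 35 minutes flight time → 04:44 UTC (Apr 14).
Farhaven is UTC+10:30, so local arrival = 04:44 + 10:30 = 15:14 on Apr 14.
Layover = 21:34 − 15:14 = 6 hours 20 minutes.

6 hours 20 minutes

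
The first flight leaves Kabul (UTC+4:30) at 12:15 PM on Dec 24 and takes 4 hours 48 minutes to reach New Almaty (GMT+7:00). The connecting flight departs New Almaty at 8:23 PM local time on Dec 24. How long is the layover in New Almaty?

50 minutes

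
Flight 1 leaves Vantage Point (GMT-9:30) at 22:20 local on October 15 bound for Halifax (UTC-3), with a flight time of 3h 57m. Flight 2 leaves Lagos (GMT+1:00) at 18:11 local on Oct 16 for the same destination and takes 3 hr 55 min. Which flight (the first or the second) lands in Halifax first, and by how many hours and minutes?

the first, by 9 hours 19 minutes

Flight 1 in UTC: 22:20 + 9:30 = 07:50 on Oct 16.
+3 hours 57 minutes → arrive 11:47 UTC on Oct 16.
Flight 2 in UTC: 18:11 − 1:00 = 17:11 on Oct 16.
+3 hours and 55 minutes → arrive 21:06 UTC on Oct 16.
Flight 1 lands earlier by 9 hours 19 minutes.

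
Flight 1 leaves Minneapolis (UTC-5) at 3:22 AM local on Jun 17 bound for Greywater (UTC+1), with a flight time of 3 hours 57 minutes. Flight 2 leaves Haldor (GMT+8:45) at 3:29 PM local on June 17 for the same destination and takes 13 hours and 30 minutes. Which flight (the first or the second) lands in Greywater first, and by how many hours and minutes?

the first, by 7 hours 55 minutes

Flight 1 in UTC: 3:22 AM + 5:00 = 8:22 AM on Jun 17.
+3 hours 57 minutes → arrive 12:19 PM UTC on Jun 17.
Flight 2 in UTC: 3:29 PM − 8:45 = 6:44 AM on Jun 17.
+13 hours and 30 minutes → arrive 8:14 PM UTC on Jun 17.
Flight 1 lands earlier by 7 hours 55 minutes.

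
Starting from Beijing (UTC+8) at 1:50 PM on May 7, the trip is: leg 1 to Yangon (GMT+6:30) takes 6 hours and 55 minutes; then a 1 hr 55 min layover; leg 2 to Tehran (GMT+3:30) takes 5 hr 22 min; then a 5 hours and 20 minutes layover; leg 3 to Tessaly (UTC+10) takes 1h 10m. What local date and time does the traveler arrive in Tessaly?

Convert departure to UTC: 1:50 PM − 8:00 = 5:50 AM UTC on May 7.
Add 6 hours and 55 minutes leg 1 → 12:45 PM UTC.
Add 1 hour and 55 minutes layover in Yangon → 2:40 PM UTC.
Add 5 hours 22 minutes leg 2 → 8:02 PM UTC.
Add 5 hours and 20 minutes layover in Tehran → 1:22 AM UTC (May 8).
Add 1 hour and 10 minutes leg 3 → 2:32 AM UTC.
Tessaly is UTC+10:00, so local arrival = 2:32 AM + 10:00 = 12:32 PM on May 8.

12:32 PM on May 8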